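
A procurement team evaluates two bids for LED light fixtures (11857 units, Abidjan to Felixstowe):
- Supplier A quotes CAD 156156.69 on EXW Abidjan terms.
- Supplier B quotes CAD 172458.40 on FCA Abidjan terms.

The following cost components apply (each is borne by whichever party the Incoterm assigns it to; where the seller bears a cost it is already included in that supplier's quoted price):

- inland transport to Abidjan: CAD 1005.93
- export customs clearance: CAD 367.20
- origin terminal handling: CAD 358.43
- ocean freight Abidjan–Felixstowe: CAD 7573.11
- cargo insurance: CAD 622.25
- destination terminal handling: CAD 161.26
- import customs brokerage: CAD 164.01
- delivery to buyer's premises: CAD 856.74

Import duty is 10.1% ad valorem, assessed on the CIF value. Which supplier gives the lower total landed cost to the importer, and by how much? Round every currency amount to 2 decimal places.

Supplier A (EXW):
CIF value = EXW price + inland to port + export clearance + origin terminal + freight + insurance = 156156.69 + 1005.93 + 367.20 + 358.43 + 7573.11 + 622.25 = 166083.61
Import duty = 166083.61 × 10.1% = 16774.44
Buyer bears (A): 1005.93 + 367.20 + 358.43 + 7573.11 + 622.25 + 161.26 + 164.01 + 856.74 = 11108.93
Landed cost (A) = invoice 156156.69 + 11108.93 + duty 16774.44 = 184040.06
Supplier B (FCA):
CIF value = FCA price + origin terminal + freight + insurance = 172458.40 + 358.43 + 7573.11 + 622.25 = 181012.19
Import duty = 181012.19 × 10.1% = 18282.23
Buyer bears (B): 358.43 + 7573.11 + 622.25 + 161.26 + 164.01 + 856.74 = 9735.80
Landed cost (B) = invoice 172458.40 + 9735.80 + duty 18282.23 = 200476.43
Difference = |184040.06 − 200476.43| = 16436.37

Supplier A is cheaper by CAD 16436.37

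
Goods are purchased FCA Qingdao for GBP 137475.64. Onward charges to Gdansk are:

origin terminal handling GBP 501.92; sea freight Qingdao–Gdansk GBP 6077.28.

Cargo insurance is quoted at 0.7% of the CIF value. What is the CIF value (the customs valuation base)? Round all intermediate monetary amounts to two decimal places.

CIF value: GBP 145070.33

Let C be the CIF value. C = FCA price + pre-shipment costs + freight + 0.7% × C
C − 0.7% × C = 137475.64 + 501.92 + 6077.28
0.993 × C = 144054.84
C = 144054.84 / 0.993 = 145070.33
Insurance premium = 0.7% × 145070.33 = 1015.49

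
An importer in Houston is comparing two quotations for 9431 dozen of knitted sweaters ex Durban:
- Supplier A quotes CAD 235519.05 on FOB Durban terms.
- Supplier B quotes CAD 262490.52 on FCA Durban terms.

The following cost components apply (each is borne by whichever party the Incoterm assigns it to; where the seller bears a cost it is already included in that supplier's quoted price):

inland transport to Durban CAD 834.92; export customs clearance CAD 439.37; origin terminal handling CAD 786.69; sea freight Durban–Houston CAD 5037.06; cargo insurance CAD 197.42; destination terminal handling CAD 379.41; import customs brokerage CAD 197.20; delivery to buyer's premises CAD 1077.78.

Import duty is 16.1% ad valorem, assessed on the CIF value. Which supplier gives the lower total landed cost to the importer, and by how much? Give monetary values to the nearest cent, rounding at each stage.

Supplier A is cheaper by CAD 32227.22

Supplier A (FOB):
CIF value = FOB price + freight + insurance = 235519.05 + 5037.06 + 197.42 = 240753.53
Import duty = 240753.53 × 16.1% = 38761.32
Buyer bears (A): 5037.06 + 197.42 + 379.41 + 197.20 + 1077.78 = 6888.87
Landed cost (A) = invoice 235519.05 + 6888.87 + duty 38761.32 = 281169.24
Supplier B (FCA):
CIF value = FCA price + origin terminal + freight + insurance = 262490.52 + 786.69 + 5037.06 + 197.42 = 268511.69
Import duty = 268511.69 × 16.1% = 43230.38
Buyer bears (B): 786.69 + 5037.06 + 197.42 + 379.41 + 197.20 + 1077.78 = 7675.56
Landed cost (B) = invoice 262490.52 + 7675.56 + duty 43230.38 = 313396.46
Difference = |281169.24 − 313396.46| = 32227.22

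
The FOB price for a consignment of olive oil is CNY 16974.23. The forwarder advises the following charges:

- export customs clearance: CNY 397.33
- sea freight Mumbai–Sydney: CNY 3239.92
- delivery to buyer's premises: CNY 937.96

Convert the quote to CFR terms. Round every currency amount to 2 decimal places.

Not relevant to the conversion: export clearance — on the seller under both FOB and CFR; already in the FOB price and stays in the CFR price. delivery — on the buyer under both terms; not part of either seller's price.
From FOB to CFR, the seller additionally bears: freight.
CFR price = 16974.23 + 3239.92 = 20214.15

CFR price: CNY 20214.15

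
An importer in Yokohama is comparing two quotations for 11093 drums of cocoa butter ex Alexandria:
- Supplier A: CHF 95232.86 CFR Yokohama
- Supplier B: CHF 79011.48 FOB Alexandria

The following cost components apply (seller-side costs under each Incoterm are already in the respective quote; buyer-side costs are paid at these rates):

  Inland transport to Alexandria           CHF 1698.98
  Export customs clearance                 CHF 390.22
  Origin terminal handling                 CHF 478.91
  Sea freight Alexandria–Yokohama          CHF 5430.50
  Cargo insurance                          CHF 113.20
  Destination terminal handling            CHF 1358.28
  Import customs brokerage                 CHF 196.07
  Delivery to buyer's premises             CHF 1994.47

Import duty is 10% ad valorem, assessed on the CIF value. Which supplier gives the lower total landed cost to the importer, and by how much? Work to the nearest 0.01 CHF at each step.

Supplier B is cheaper by CHF 11869.97

Supplier A (CFR):
CIF value = CFR price + insurance = 95232.86 + 113.20 = 95346.06
Import duty = 95346.06 × 10% = 9534.61
Buyer bears (A): 113.20 + 1358.28 + 196.07 + 1994.47 = 3662.02
Landed cost (A) = invoice 95232.86 + 3662.02 + duty 9534.61 = 108429.49
Supplier B (FOB):
CIF value = FOB price + freight + insurance = 79011.48 + 5430.50 + 113.20 = 84555.18
Import duty = 84555.18 × 10% = 8455.52
Buyer bears (B): 5430.50 + 113.20 + 1358.28 + 196.07 + 1994.47 = 9092.52
Landed cost (B) = invoice 79011.48 + 9092.52 + duty 8455.52 = 96559.52
Difference = |108429.49 − 96559.52| = 11869.97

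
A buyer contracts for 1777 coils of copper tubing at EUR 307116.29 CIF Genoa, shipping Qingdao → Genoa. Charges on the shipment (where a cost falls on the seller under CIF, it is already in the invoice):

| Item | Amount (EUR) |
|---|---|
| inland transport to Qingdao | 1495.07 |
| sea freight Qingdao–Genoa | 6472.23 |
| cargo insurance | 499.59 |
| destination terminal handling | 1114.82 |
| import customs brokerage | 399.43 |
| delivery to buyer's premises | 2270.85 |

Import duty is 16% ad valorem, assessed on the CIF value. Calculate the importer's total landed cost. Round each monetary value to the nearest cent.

CIF: the seller pays costs through ocean freight and marine insurance to the destination port.
Already in the invoice (seller's account under CIF): inland to port, freight, insurance — exclude.
The CIF price already equals the CIF value: 307116.29
Import duty = 307116.29 × 16% = 49138.61
Buyer bears: destination terminal 1114.82 + brokerage 399.43 + delivery 2270.85 + duty 49138.61 = 52923.71
Landed cost = invoice 307116.29 + 52923.71 = 360040.00

Total landed cost: EUR 360040.00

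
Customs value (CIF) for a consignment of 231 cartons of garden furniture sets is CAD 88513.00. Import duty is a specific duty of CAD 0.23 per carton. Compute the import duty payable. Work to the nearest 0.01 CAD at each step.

Import duty = 231 × 0.23 = 53.13

Import duty: CAD 53.13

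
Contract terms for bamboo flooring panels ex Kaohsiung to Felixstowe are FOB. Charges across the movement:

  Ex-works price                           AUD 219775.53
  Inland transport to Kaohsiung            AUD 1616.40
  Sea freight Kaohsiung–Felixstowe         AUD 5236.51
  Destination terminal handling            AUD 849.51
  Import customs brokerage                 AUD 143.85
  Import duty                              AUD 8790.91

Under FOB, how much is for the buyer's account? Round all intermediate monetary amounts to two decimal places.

Buyer's account: AUD 15020.78

FOB: the seller bears costs until goods are on board at the origin port; the buyer bears freight, insurance and all costs thereafter.
Seller's account: goods 219775.53 + inland to port 1616.40 = 221391.93
Buyer's account: freight 5236.51 + destination terminal 849.51 + brokerage 143.85 + duty 8790.91 = 15020.78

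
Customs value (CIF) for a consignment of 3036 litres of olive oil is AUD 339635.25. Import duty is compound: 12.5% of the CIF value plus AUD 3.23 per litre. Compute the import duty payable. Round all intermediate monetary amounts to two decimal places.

Import duty: AUD 52260.69

Ad valorem component: 339635.25 × 12.5% = 42454.41
Specific component: 3036 × 3.23 = 9806.28
Import duty = 42454.41 + 9806.28 = 52260.69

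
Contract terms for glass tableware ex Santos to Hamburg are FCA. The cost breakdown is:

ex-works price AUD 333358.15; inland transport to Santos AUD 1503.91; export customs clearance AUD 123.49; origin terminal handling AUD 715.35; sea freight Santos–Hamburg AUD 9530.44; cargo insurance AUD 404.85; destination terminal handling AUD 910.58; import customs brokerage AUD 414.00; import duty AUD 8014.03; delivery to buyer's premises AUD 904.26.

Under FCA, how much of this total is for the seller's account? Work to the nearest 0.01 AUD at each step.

Seller's account: AUD 334985.55

FCA: the seller delivers export-cleared goods to the carrier; the buyer bears costs from that point.
Seller's account: goods 333358.15 + inland to port 1503.91 + export clearance 123.49 = 334985.55
Buyer's account: origin terminal 715.35 + freight 9530.44 + insurance 404.85 + destination terminal 910.58 + brokerage 414.00 + duty 8014.03 + delivery 904.26 = 20893.51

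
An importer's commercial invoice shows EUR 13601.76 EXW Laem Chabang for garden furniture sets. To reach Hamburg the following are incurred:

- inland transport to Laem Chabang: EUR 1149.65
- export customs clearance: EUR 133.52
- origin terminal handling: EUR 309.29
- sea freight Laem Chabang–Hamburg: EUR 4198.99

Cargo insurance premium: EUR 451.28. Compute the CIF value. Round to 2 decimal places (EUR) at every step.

CIF = EXW price + pre-shipment costs + freight + insurance
CIF = 13601.76 + 1149.65 + 133.52 + 309.29 + 4198.99 + 451.28 = 19844.49

CIF value: EUR 19844.49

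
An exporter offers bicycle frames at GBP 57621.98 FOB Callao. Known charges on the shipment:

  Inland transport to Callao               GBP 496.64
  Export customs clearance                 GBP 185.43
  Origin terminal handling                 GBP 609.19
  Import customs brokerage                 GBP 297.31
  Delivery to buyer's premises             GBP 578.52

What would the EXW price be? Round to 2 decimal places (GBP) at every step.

Not relevant to the conversion: delivery, brokerage — on the buyer under both terms; not part of either seller's price.
From FOB to EXW, the seller no longer bears: inland to port, export clearance, origin terminal.
EXW price = 57621.98 − 496.64 − 185.43 − 609.19 = 56330.72

EXW price: GBP 56330.72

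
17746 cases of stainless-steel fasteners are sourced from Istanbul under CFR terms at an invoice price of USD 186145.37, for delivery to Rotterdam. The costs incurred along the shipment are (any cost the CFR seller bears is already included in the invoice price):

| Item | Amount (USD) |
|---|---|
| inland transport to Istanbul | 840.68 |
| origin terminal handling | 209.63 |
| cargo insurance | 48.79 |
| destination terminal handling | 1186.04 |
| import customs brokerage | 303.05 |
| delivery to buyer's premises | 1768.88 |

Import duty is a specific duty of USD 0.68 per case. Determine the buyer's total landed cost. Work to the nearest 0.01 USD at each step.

Total landed cost: USD 201519.41

CFR: the seller pays costs through ocean freight to the destination port, but not insurance.
Already in the invoice (seller's account under CFR): inland to port, origin terminal — exclude.
CIF value = CFR price + insurance = 186145.37 + 48.79 = 186194.16
Import duty = 17746 × 0.68 = 12067.28
Buyer bears: insurance 48.79 + destination terminal 1186.04 + brokerage 303.05 + delivery 1768.88 + duty 12067.28 = 15374.04
Landed cost = invoice 186145.37 + 15374.04 = 201519.41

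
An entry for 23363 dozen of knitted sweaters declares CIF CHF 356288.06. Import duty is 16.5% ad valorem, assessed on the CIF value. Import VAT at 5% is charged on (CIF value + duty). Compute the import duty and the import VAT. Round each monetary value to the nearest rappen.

Import duty = 356288.06 × 16.5% = 58787.53
VAT base = CIF + duty = 356288.06 + 58787.53 = 415075.59
Import VAT = 415075.59 × 5% = 20753.78

Import duty: CHF 58787.53; import VAT: CHF 20753.78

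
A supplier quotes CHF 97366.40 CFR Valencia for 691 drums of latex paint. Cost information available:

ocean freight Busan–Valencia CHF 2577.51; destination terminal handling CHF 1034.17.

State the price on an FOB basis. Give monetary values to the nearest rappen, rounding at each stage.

FOB price: CHF 94788.89

Not relevant to the conversion: destination terminal — on the buyer under both terms; not part of either seller's price.
From CFR to FOB, the seller no longer bears: freight.
FOB price = 97366.40 − 2577.51 = 94788.89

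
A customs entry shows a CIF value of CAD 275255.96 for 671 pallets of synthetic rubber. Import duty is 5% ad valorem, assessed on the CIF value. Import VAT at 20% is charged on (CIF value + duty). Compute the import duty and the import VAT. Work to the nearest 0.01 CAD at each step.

Import duty = 275255.96 × 5% = 13762.80
VAT base = CIF + duty = 275255.96 + 13762.80 = 289018.76
Import VAT = 289018.76 × 20% = 57803.75

Import duty: CAD 13762.80; import VAT: CAD 57803.75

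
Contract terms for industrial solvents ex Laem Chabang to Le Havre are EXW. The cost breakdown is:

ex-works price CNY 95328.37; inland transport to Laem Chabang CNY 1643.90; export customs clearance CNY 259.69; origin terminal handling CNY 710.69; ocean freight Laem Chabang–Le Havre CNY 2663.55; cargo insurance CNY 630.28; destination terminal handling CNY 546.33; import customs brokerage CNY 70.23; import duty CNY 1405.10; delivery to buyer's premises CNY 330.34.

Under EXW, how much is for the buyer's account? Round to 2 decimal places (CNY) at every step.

Buyer's account: CNY 8260.11

EXW: the seller makes goods available at their premises; the buyer bears all onward costs.
Seller's account: goods 95328.37 = 95328.37
Buyer's account: inland to port 1643.90 + export clearance 259.69 + origin terminal 710.69 + freight 2663.55 + insurance 630.28 + destination terminal 546.33 + brokerage 70.23 + duty 1405.10 + delivery 330.34 = 8260.11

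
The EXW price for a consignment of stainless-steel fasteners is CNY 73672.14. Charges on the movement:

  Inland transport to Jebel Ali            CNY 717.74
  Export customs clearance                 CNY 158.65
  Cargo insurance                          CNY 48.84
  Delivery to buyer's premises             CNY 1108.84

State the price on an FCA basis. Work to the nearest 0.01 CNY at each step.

FCA price: CNY 74548.53

Not relevant to the conversion: insurance, delivery — on the buyer under both terms; not part of either seller's price.
From EXW to FCA, the seller additionally bears: inland to port, export clearance.
FCA price = 73672.14 + 717.74 + 158.65 = 74548.53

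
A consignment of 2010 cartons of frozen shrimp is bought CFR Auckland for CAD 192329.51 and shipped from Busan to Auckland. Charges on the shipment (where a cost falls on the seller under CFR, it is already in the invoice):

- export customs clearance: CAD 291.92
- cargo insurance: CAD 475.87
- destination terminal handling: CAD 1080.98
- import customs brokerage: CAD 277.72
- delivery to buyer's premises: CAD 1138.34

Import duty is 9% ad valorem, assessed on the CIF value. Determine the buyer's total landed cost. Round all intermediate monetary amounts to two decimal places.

CFR: the seller pays costs through ocean freight to the destination port, but not insurance.
Already in the invoice (seller's account under CFR): export clearance — exclude.
CIF value = CFR price + insurance = 192329.51 + 475.87 = 192805.38
Import duty = 192805.38 × 9% = 17352.48
Buyer bears: insurance 475.87 + destination terminal 1080.98 + brokerage 277.72 + delivery 1138.34 + duty 17352.48 = 20325.39
Landed cost = invoice 192329.51 + 20325.39 = 212654.90

Total landed cost: CAD 212654.90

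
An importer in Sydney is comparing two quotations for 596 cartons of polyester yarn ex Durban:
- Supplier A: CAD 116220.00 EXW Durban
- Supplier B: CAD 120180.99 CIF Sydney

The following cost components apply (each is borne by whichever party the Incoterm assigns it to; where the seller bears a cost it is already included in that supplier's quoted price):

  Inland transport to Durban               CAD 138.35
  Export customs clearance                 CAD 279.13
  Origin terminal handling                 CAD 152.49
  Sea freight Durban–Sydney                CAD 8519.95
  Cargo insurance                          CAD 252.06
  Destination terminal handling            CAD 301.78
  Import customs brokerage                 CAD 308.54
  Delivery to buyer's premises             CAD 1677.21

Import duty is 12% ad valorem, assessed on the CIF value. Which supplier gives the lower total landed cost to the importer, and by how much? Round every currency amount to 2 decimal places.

Supplier B is cheaper by CAD 6026.71

Supplier A (EXW):
CIF value = EXW price + inland to port + export clearance + origin terminal + freight + insurance = 116220.00 + 138.35 + 279.13 + 152.49 + 8519.95 + 252.06 = 125561.98
Import duty = 125561.98 × 12% = 15067.44
Buyer bears (A): 138.35 + 279.13 + 152.49 + 8519.95 + 252.06 + 301.78 + 308.54 + 1677.21 = 11629.51
Landed cost (A) = invoice 116220.00 + 11629.51 + duty 15067.44 = 142916.95
Supplier B (CIF):
The CIF price already equals the CIF value: 120180.99
Import duty = 120180.99 × 12% = 14421.72
Buyer bears (B): 301.78 + 308.54 + 1677.21 = 2287.53
Landed cost (B) = invoice 120180.99 + 2287.53 + duty 14421.72 = 136890.24
Difference = |142916.95 − 136890.24| = 6026.71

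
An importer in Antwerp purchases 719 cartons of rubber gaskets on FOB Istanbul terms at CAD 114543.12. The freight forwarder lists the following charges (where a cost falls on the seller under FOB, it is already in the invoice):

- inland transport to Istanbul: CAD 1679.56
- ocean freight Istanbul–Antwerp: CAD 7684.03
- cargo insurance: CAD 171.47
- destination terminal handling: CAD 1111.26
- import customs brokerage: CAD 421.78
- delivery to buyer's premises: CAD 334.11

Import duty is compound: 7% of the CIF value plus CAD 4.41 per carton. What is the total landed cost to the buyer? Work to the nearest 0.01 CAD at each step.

FOB: the seller bears costs until goods are on board at the origin port; the buyer bears freight, insurance and all costs thereafter.
Already in the invoice (seller's account under FOB): inland to port — exclude.
CIF value = FOB price + freight + insurance = 114543.12 + 7684.03 + 171.47 = 122398.62
Ad valorem component: 122398.62 × 7% = 8567.90
Specific component: 719 × 4.41 = 3170.79
Import duty = 8567.90 + 3170.79 = 11738.69
Buyer bears: freight 7684.03 + insurance 171.47 + destination terminal 1111.26 + brokerage 421.78 + delivery 334.11 + duty 11738.69 = 21461.34
Landed cost = invoice 114543.12 + 21461.34 = 136004.46

Total landed cost: CAD 136004.46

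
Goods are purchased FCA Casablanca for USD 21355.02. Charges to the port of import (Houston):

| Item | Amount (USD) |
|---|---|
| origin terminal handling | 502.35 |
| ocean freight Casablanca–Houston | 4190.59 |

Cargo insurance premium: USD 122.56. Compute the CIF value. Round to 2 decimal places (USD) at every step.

CIF value: USD 26170.52

CIF = FCA price + pre-shipment costs + freight + insurance
CIF = 21355.02 + 502.35 + 4190.59 + 122.56 = 26170.52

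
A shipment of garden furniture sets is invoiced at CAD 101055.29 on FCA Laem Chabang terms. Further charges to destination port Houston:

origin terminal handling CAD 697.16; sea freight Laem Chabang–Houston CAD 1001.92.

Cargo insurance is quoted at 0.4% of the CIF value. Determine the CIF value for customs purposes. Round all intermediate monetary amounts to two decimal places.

CIF value: CAD 103167.04

Let C be the CIF value. C = FCA price + pre-shipment costs + freight + 0.4% × C
C − 0.4% × C = 101055.29 + 697.16 + 1001.92
0.996 × C = 102754.37
C = 102754.37 / 0.996 = 103167.04
Insurance premium = 0.4% × 103167.04 = 412.67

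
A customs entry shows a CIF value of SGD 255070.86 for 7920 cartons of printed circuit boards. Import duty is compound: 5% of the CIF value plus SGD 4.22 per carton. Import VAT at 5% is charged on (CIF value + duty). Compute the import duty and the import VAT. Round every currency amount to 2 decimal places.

Import duty: SGD 46175.94; import VAT: SGD 15062.34

Ad valorem component: 255070.86 × 5% = 12753.54
Specific component: 7920 × 4.22 = 33422.40
Import duty = 12753.54 + 33422.40 = 46175.94
VAT base = CIF + duty = 255070.86 + 46175.94 = 301246.80
Import VAT = 301246.80 × 5% = 15062.34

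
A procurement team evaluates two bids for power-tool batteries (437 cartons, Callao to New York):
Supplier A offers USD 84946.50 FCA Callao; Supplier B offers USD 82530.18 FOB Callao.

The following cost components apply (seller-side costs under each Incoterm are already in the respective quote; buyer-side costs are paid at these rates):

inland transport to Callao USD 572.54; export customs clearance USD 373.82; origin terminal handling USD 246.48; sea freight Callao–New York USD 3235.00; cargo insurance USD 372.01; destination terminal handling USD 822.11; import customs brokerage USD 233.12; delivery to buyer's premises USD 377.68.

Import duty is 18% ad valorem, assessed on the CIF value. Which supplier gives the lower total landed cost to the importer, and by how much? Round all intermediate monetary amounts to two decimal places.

Supplier B is cheaper by USD 3142.11

Supplier A (FCA):
CIF value = FCA price + origin terminal + freight + insurance = 84946.50 + 246.48 + 3235.00 + 372.01 = 88799.99
Import duty = 88799.99 × 18% = 15984.00
Buyer bears (A): 246.48 + 3235.00 + 372.01 + 822.11 + 233.12 + 377.68 = 5286.40
Landed cost (A) = invoice 84946.50 + 5286.40 + duty 15984.00 = 106216.90
Supplier B (FOB):
CIF value = FOB price + freight + insurance = 82530.18 + 3235.00 + 372.01 = 86137.19
Import duty = 86137.19 × 18% = 15504.69
Buyer bears (B): 3235.00 + 372.01 + 822.11 + 233.12 + 377.68 = 5039.92
Landed cost (B) = invoice 82530.18 + 5039.92 + duty 15504.69 = 103074.79
Difference = |106216.90 − 103074.79| = 3142.11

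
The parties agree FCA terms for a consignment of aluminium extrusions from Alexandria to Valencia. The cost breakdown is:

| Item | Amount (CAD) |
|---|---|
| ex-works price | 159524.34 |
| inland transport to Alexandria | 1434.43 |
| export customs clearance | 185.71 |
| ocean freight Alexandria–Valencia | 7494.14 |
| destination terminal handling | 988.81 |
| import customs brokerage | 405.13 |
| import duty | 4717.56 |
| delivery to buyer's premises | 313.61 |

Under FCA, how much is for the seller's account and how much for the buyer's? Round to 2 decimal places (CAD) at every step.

Seller: CAD 161144.48; buyer: CAD 13919.25

FCA: the seller delivers export-cleared goods to the carrier; the buyer bears costs from that point.
Seller's account: goods 159524.34 + inland to port 1434.43 + export clearance 185.71 = 161144.48
Buyer's account: freight 7494.14 + destination terminal 988.81 + brokerage 405.13 + duty 4717.56 + delivery 313.61 = 13919.25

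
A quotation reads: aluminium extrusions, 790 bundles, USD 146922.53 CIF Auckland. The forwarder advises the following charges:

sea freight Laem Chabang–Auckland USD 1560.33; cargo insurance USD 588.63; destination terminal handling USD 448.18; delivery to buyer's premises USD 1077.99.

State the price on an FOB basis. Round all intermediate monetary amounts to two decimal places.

FOB price: USD 144773.57

Not relevant to the conversion: delivery, destination terminal — on the buyer under both terms; not part of either seller's price.
From CIF to FOB, the seller no longer bears: freight, insurance.
FOB price = 146922.53 − 1560.33 − 588.63 = 144773.57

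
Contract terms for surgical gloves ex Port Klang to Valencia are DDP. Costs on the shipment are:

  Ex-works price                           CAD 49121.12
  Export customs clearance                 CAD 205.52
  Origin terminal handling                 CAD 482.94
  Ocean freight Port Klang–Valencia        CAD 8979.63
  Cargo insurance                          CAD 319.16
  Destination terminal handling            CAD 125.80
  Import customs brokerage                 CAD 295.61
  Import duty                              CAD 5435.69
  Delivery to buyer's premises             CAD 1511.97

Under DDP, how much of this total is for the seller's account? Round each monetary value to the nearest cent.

DDP: the seller bears all costs including import duty.
Seller's account: goods 49121.12 + export clearance 205.52 + origin terminal 482.94 + freight 8979.63 + insurance 319.16 + destination terminal 125.80 + brokerage 295.61 + duty 5435.69 + delivery 1511.97 = 66477.44
Buyer's account: 0.00

Seller's account: CAD 66477.44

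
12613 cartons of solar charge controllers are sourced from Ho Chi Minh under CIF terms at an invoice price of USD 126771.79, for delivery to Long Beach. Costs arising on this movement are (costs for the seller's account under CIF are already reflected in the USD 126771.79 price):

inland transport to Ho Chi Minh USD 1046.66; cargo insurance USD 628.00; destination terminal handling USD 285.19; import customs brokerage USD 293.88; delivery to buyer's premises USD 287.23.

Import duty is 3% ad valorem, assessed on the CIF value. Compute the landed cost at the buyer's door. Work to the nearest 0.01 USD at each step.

Total landed cost: USD 131441.24

CIF: the seller pays costs through ocean freight and marine insurance to the destination port.
Already in the invoice (seller's account under CIF): inland to port, insurance — exclude.
The CIF price already equals the CIF value: 126771.79
Import duty = 126771.79 × 3% = 3803.15
Buyer bears: destination terminal 285.19 + brokerage 293.88 + delivery 287.23 + duty 3803.15 = 4669.45
Landed cost = invoice 126771.79 + 4669.45 = 131441.24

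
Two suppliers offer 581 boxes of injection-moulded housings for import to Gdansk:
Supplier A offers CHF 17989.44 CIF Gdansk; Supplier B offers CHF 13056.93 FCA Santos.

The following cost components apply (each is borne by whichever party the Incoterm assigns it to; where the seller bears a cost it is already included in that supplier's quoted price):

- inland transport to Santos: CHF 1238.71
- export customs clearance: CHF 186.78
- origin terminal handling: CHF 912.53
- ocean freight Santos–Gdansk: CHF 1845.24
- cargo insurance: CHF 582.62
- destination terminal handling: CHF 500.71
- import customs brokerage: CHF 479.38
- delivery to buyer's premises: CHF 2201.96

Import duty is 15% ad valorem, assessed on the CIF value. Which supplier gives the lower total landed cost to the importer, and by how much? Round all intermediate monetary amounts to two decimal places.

Supplier B is cheaper by CHF 1830.94

Supplier A (CIF):
The CIF price already equals the CIF value: 17989.44
Import duty = 17989.44 × 15% = 2698.42
Buyer bears (A): 500.71 + 479.38 + 2201.96 = 3182.05
Landed cost (A) = invoice 17989.44 + 3182.05 + duty 2698.42 = 23869.91
Supplier B (FCA):
CIF value = FCA price + origin terminal + freight + insurance = 13056.93 + 912.53 + 1845.24 + 582.62 = 16397.32
Import duty = 16397.32 × 15% = 2459.60
Buyer bears (B): 912.53 + 1845.24 + 582.62 + 500.71 + 479.38 + 2201.96 = 6522.44
Landed cost (B) = invoice 13056.93 + 6522.44 + duty 2459.60 = 22038.97
Difference = |23869.91 − 22038.97| = 1830.94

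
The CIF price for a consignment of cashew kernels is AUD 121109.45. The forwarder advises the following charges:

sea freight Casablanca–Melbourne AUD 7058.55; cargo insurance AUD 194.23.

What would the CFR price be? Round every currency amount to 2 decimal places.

Not relevant to the conversion: freight — on the seller under both CIF and CFR; already in the CIF price and stays in the CFR price.
From CIF to CFR, the seller no longer bears: insurance.
CFR price = 121109.45 − 194.23 = 120915.22

CFR price: AUD 120915.22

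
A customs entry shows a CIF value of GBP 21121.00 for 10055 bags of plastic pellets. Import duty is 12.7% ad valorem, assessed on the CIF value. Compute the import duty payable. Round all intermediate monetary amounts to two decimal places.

Import duty: GBP 2682.37

Import duty = 21121.00 × 12.7% = 2682.37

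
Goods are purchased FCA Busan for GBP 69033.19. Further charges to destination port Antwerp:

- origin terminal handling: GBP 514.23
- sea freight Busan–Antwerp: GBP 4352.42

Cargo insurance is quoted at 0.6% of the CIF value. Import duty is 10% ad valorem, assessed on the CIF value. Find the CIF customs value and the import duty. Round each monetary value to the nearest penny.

Let C be the CIF value. C = FCA price + pre-shipment costs + freight + 0.6% × C
C − 0.6% × C = 69033.19 + 514.23 + 4352.42
0.994 × C = 73899.84
C = 73899.84 / 0.994 = 74345.92
Insurance premium = 0.6% × 74345.92 = 446.08
Import duty = 74345.92 × 10% = 7434.59

CIF value: GBP 74345.92; import duty: GBP 7434.59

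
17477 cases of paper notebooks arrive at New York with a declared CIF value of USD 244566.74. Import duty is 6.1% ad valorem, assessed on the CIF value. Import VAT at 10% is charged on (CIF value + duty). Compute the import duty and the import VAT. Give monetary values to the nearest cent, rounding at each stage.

Import duty: USD 14918.57; import VAT: USD 25948.53

Import duty = 244566.74 × 6.1% = 14918.57
VAT base = CIF + duty = 244566.74 + 14918.57 = 259485.31
Import VAT = 259485.31 × 10% = 25948.53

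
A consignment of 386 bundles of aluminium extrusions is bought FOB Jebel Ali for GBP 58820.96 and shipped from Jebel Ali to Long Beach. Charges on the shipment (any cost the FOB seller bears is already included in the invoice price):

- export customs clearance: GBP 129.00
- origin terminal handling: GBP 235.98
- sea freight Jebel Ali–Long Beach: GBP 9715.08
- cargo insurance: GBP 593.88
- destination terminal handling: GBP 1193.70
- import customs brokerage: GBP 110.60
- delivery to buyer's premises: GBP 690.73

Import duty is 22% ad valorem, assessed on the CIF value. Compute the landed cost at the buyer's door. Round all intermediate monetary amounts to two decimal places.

FOB: the seller bears costs until goods are on board at the origin port; the buyer bears freight, insurance and all costs thereafter.
Already in the invoice (seller's account under FOB): export clearance, origin terminal — exclude.
CIF value = FOB price + freight + insurance = 58820.96 + 9715.08 + 593.88 = 69129.92
Import duty = 69129.92 × 22% = 15208.58
Buyer bears: freight 9715.08 + insurance 593.88 + destination terminal 1193.70 + brokerage 110.60 + delivery 690.73 + duty 15208.58 = 27512.57
Landed cost = invoice 58820.96 + 27512.57 = 86333.53

Total landed cost: GBP 86333.53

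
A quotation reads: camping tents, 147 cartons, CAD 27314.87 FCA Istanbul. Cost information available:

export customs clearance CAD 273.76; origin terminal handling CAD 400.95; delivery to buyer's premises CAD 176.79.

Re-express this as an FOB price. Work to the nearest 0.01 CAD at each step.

FOB price: CAD 27715.82

Not relevant to the conversion: export clearance — on the seller under both FCA and FOB; already in the FCA price and stays in the FOB price. delivery — on the buyer under both terms; not part of either seller's price.
From FCA to FOB, the seller additionally bears: origin terminal.
FOB price = 27314.87 + 400.95 = 27715.82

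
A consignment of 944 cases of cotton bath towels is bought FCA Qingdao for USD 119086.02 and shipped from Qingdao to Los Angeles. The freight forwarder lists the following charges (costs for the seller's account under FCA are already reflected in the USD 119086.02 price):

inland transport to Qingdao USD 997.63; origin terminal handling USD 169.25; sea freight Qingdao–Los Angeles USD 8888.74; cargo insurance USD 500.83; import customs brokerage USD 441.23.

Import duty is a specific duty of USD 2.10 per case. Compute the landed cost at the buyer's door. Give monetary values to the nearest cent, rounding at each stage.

FCA: the seller delivers export-cleared goods to the carrier; the buyer bears costs from that point.
Already in the invoice (seller's account under FCA): inland to port — exclude.
CIF value = FCA price + origin terminal + freight + insurance = 119086.02 + 169.25 + 8888.74 + 500.83 = 128644.84
Import duty = 944 × 2.10 = 1982.40
Buyer bears: origin terminal 169.25 + freight 8888.74 + insurance 500.83 + brokerage 441.23 + duty 1982.40 = 11982.45
Landed cost = invoice 119086.02 + 11982.45 = 131068.47

Total landed cost: USD 131068.47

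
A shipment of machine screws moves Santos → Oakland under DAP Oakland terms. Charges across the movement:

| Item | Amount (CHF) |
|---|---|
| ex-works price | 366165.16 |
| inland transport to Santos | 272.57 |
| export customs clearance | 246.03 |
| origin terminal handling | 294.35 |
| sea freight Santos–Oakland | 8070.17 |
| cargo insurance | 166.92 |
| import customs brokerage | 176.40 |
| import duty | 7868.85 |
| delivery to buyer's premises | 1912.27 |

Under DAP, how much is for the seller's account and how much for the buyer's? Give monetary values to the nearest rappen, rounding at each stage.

Seller: CHF 377127.47; buyer: CHF 8045.25

DAP: the seller bears all costs to the named destination except import duty and clearance.
Seller's account: goods 366165.16 + inland to port 272.57 + export clearance 246.03 + origin terminal 294.35 + freight 8070.17 + insurance 166.92 + delivery 1912.27 = 377127.47
Buyer's account: brokerage 176.40 + duty 7868.85 = 8045.25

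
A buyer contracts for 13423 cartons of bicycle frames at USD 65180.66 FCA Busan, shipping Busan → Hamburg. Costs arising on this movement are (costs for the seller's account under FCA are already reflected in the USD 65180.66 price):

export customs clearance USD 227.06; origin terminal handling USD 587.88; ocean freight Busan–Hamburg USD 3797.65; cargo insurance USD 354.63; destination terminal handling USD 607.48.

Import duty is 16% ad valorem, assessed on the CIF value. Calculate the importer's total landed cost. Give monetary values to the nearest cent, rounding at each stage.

Total landed cost: USD 81715.63

FCA: the seller delivers export-cleared goods to the carrier; the buyer bears costs from that point.
Already in the invoice (seller's account under FCA): export clearance — exclude.
CIF value = FCA price + origin terminal + freight + insurance = 65180.66 + 587.88 + 3797.65 + 354.63 = 69920.82
Import duty = 69920.82 × 16% = 11187.33
Buyer bears: origin terminal 587.88 + freight 3797.65 + insurance 354.63 + destination terminal 607.48 + duty 11187.33 = 16534.97
Landed cost = invoice 65180.66 + 16534.97 = 81715.63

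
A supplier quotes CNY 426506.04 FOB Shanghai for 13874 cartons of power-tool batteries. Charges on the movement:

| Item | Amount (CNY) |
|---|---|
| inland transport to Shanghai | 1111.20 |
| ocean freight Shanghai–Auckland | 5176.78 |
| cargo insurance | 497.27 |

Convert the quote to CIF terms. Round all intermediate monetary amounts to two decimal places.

CIF price: CNY 432180.09

Not relevant to the conversion: inland to port — on the seller under both FOB and CIF; already in the FOB price and stays in the CIF price.
From FOB to CIF, the seller additionally bears: freight, insurance.
CIF price = 426506.04 + 5176.78 + 497.27 = 432180.09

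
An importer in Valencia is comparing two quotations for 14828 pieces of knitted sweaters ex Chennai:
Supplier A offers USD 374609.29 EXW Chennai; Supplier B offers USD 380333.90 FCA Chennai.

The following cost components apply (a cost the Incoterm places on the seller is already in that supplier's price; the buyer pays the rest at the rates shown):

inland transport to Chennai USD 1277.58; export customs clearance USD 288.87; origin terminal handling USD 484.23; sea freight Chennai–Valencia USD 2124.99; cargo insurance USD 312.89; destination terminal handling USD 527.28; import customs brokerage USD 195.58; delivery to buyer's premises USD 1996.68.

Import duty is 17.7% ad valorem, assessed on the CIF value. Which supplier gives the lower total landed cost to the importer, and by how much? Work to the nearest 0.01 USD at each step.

Supplier A is cheaper by USD 4894.15

Supplier A (EXW):
CIF value = EXW price + inland to port + export clearance + origin terminal + freight + insurance = 374609.29 + 1277.58 + 288.87 + 484.23 + 2124.99 + 312.89 = 379097.85
Import duty = 379097.85 × 17.7% = 67100.32
Buyer bears (A): 1277.58 + 288.87 + 484.23 + 2124.99 + 312.89 + 527.28 + 195.58 + 1996.68 = 7208.10
Landed cost (A) = invoice 374609.29 + 7208.10 + duty 67100.32 = 448917.71
Supplier B (FCA):
CIF value = FCA price + origin terminal + freight + insurance = 380333.90 + 484.23 + 2124.99 + 312.89 = 383256.01
Import duty = 383256.01 × 17.7% = 67836.31
Buyer bears (B): 484.23 + 2124.99 + 312.89 + 527.28 + 195.58 + 1996.68 = 5641.65
Landed cost (B) = invoice 380333.90 + 5641.65 + duty 67836.31 = 453811.86
Difference = |448917.71 − 453811.86| = 4894.15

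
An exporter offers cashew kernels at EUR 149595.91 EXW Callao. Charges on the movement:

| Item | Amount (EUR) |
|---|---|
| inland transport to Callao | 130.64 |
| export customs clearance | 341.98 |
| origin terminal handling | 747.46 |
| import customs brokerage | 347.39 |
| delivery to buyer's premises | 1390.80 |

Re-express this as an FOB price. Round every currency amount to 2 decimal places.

Not relevant to the conversion: delivery, brokerage — on the buyer under both terms; not part of either seller's price.
From EXW to FOB, the seller additionally bears: inland to port, export clearance, origin terminal.
FOB price = 149595.91 + 130.64 + 341.98 + 747.46 = 150815.99

FOB price: EUR 150815.99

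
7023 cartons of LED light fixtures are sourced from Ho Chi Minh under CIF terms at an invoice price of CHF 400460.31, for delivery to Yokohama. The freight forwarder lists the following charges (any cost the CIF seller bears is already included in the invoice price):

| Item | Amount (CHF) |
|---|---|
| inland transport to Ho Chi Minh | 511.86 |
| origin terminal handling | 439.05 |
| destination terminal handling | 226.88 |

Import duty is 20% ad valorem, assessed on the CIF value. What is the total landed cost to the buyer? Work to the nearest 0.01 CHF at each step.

Total landed cost: CHF 480779.25

CIF: the seller pays costs through ocean freight and marine insurance to the destination port.
Already in the invoice (seller's account under CIF): inland to port, origin terminal — exclude.
The CIF price already equals the CIF value: 400460.31
Import duty = 400460.31 × 20% = 80092.06
Buyer bears: destination terminal 226.88 + duty 80092.06 = 80318.94
Landed cost = invoice 400460.31 + 80318.94 = 480779.25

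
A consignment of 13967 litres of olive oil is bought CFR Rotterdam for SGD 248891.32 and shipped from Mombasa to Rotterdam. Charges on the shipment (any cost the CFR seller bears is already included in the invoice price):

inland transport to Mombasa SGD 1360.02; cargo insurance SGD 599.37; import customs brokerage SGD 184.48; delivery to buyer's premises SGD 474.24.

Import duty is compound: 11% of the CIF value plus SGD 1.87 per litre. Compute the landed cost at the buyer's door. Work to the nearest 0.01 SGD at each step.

Total landed cost: SGD 303711.68

CFR: the seller pays costs through ocean freight to the destination port, but not insurance.
Already in the invoice (seller's account under CFR): inland to port — exclude.
CIF value = CFR price + insurance = 248891.32 + 599.37 = 249490.69
Ad valorem component: 249490.69 × 11% = 27443.98
Specific component: 13967 × 1.87 = 26118.29
Import duty = 27443.98 + 26118.29 = 53562.27
Buyer bears: insurance 599.37 + brokerage 184.48 + delivery 474.24 + duty 53562.27 = 54820.36
Landed cost = invoice 248891.32 + 54820.36 = 303711.68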